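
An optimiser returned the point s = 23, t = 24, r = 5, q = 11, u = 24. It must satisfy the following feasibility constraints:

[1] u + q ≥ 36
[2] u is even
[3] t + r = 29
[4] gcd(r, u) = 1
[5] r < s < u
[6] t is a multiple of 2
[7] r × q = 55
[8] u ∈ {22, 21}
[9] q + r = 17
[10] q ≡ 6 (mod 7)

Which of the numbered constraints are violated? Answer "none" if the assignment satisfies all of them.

[1] u + q = 24 + 11 = 35; 35 < 36, bound 36 not met  ✗
[2] u = 24 is even  ✓
[3] t + r = 24 + 5 = 29  ✓
[4] gcd(5, 24) = 1  ✓
[5] values 5 < 23 < 24  ✓
[6] 24 / 2 = 12, so 2 divides 24  ✓
[7] r × q = 5 × 11 = 55  ✓
[8] u = 24 is not in {22, 21}  ✗
[9] q + r = 11 + 5 = 16, not 17  ✗
[10] 11 mod 7 = 4, not 6  ✗

The assignment fails constraints 1, 8, 9, 10.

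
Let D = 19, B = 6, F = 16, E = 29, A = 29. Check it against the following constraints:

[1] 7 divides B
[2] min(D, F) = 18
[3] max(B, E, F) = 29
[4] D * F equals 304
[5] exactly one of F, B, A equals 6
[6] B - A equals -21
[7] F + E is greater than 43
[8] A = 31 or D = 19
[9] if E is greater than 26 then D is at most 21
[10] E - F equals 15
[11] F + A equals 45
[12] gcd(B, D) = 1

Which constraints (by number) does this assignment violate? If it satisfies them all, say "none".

The assignment fails constraints 1, 2, 6, 10.

[1] 6 = 7*0 + 6, so 7 does not divide 6 — fails.
[2] min(19, 16) = 16, not 18 — fails.
[3] max(6, 29, 16) = 29 — holds.
[4] D * F = 19 * 16 = 304 — holds.
[5] F=16, B=6, A=29; 1 of them equals 6 — holds.
[6] B - A = 6 - 29 = -23, not -21 — fails.
[7] F + E = 16 + 29 = 45; 45 > 43 — holds.
[8] A = 29 ≠ 31, but D = 19 = 19 (second disjunct) — holds.
[9] E = 29 > 26, so we need D ≤ 21; D = 19 ≤ 21 — holds.
[10] E - F = 29 - 16 = 13, not 15 — fails.
[11] F + A = 16 + 29 = 45 — holds.
[12] gcd(6, 19) = 1 — holds.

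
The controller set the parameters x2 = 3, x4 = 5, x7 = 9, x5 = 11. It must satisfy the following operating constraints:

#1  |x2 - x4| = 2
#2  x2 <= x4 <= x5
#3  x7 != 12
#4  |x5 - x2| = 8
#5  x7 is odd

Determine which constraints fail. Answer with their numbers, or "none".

The assignment satisfies every constraint.

#1 |3 - 5| = 2 — holds.
#2 values 3 <= 5 <= 11 — holds.
#3 x7 = 9, and 9 ≠ 12 — holds.
#4 |11 - 3| = 8 — holds.
#5 x7 = 9 is odd — holds.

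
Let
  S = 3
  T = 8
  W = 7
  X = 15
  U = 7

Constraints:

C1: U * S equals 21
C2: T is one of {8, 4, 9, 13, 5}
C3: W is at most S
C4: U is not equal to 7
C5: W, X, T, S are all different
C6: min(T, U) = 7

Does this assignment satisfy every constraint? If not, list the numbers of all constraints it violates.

C1: U * S = 7 * 3 = 21  ✔
C2: T = 8 is in {8, 4, 9, 13, 5}  ✔
C3: W = 7, S = 3; 7 > 3 (want ≤)  ✘
C4: U = 7, but 7 is required to differ  ✘
C5: values 7, 15, 8, 3 are pairwise distinct  ✔
C6: min(8, 7) = 7  ✔

Constraints 3 and 4 do not hold.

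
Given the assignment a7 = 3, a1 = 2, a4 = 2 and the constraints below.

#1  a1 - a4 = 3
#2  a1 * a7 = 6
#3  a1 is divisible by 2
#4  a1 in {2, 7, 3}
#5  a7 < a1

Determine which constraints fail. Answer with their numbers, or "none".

Constraints 1 and 5 are violated.

#1 a1 - a4 = 2 - 2 = 0, not 3 — does not hold.
#2 a1 * a7 = 2 * 3 = 6 — holds.
#3 2 / 2 = 1, so 2 divides 2 — holds.
#4 a1 = 2 is in {2, 7, 3} — holds.
#5 a7 = 3, a1 = 2; 3 ≥ 2 (want <) — does not hold.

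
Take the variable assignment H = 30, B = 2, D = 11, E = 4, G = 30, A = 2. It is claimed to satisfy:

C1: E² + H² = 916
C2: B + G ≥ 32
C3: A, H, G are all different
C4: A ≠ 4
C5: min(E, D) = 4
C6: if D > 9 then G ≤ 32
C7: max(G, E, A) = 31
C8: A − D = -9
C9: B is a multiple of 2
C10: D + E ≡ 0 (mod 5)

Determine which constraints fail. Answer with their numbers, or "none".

No — constraints 3 and 7 are not satisfied.

C1: E² + H² = 4² + 30² = 16 + 900 = 916  true
C2: B + G = 2 + 30 = 32; 32 ≥ 32  true
C3: H = G = 30, not all different  false
C4: A = 2, and 2 ≠ 4  true
C5: min(4, 11) = 4  true
C6: D = 11 > 9, so we need G ≤ 32; G = 30 ≤ 32  true
C7: max(30, 4, 2) = 30, not 31  false
C8: A − D = 2 − 11 = -9  true
C9: 2 / 2 = 1, so 2 divides 2  true
C10: D + E = 15; 15 mod 5 = 0  true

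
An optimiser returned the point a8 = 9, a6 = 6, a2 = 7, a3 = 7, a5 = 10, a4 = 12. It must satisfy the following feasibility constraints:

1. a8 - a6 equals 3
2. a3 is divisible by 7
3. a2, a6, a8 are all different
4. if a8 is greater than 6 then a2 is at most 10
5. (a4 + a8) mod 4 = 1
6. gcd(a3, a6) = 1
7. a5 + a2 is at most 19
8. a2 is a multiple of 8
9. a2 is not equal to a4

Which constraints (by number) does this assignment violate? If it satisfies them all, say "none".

1. a8 - a6 = 9 - 6 = 3 — holds.
2. 7 / 7 = 1, so 7 divides 7 — holds.
3. values 7, 6, 9 are pairwise distinct — holds.
4. a8 = 9 > 6, so we need a2 ≤ 10; a2 = 7 ≤ 10 — holds.
5. a4 + a8 = 21; 21 mod 4 = 1 — holds.
6. gcd(7, 6) = 1 — holds.
7. a5 + a2 = 10 + 7 = 17; 17 ≤ 19 — holds.
8. 7 = 8*0 + 7, so 8 does not divide 7 — does not hold.
9. a2 = 7, a4 = 12; distinct — holds.

Violated: 8.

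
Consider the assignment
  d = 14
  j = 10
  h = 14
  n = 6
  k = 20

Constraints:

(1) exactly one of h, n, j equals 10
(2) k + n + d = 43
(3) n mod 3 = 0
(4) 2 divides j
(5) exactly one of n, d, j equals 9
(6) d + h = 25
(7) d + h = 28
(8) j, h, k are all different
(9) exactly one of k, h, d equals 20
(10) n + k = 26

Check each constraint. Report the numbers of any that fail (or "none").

(1) h=14, n=6, j=10; 1 of them equals 10 — holds.
(2) k + n + d = 20 + 6 + 14 = 40, not 43 — does not hold.
(3) 6 mod 3 = 0 — holds.
(4) 10 / 2 = 5, so 2 divides 10 — holds.
(5) n=6, d=14, j=10; 0 of them equal 9, not exactly one — does not hold.
(6) d + h = 14 + 14 = 28, not 25 — does not hold.
(7) d + h = 14 + 14 = 28 — holds.
(8) values 10, 14, 20 are pairwise distinct — holds.
(9) k=20, h=14, d=14; 1 of them equals 20 — holds.
(10) n + k = 6 + 20 = 26 — holds.

Violated: 2, 5, and 6.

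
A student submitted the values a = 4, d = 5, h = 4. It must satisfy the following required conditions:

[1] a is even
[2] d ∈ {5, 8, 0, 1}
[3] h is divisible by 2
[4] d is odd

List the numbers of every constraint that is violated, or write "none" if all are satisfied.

[1] a = 4 is even — holds.
[2] d = 5 is in {5, 8, 0, 1} — holds.
[3] 4 / 2 = 2, so 2 divides 4 — holds.
[4] d = 5 is odd — holds.

No violations.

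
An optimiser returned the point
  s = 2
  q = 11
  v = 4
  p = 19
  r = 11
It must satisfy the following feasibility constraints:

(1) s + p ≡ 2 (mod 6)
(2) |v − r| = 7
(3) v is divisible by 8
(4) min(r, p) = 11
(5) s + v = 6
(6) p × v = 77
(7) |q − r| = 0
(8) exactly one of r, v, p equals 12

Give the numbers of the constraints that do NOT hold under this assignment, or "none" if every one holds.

Constraints 1, 3, 6, 8 do not hold.

(1) s + p = 21; 21 mod 6 = 3, not 2 — does not hold.
(2) |4 − 11| = 7 — holds.
(3) 4 = 8×0 + 4, so 8 does not divide 4 — does not hold.
(4) min(11, 19) = 11 — holds.
(5) s + v = 2 + 4 = 6 — holds.
(6) p × v = 19 × 4 = 76, not 77 — does not hold.
(7) |11 − 11| = 0 — holds.
(8) r=11, v=4, p=19; 0 of them equal 12, not exactly one — does not hold.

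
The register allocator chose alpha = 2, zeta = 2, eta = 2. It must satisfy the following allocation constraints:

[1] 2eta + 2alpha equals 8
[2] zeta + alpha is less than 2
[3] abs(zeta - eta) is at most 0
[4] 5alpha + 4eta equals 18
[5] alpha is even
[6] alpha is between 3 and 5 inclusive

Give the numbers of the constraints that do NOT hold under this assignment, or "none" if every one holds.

Constraints 2 and 6 do not hold.

[1] 2eta + 2alpha = 2(2) + 2(2) = 8  true
[2] zeta + alpha = 2 + 2 = 4; 4 ≥ 2, bound 2 not met  false
[3] abs(2 - 2) = 0; 0 ≤ 0  true
[4] 5alpha + 4eta = 5(2) + 4(2) = 18  true
[5] alpha = 2 is even  true
[6] alpha = 2 is outside [3, 5]  false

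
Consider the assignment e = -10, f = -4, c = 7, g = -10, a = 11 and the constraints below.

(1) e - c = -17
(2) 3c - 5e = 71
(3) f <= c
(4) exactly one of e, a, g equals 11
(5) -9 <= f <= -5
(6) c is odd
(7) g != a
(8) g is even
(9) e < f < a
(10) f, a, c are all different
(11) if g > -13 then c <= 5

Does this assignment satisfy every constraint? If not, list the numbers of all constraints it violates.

(1) e - c = -10 - 7 = -17 — satisfied.
(2) 3c - 5e = 3(7) - 5(-10) = 71 — satisfied.
(3) f = -4, c = 7; -4 ≤ 7 — satisfied.
(4) e=-10, a=11, g=-10; 1 of them equals 11 — satisfied.
(5) f = -4 is outside [-9, -5] — violated.
(6) c = 7 is odd — satisfied.
(7) g = -10, a = 11; distinct — satisfied.
(8) g = -10 is even — satisfied.
(9) values -10 < -4 < 11 — satisfied.
(10) values -4, 11, 7 are pairwise distinct — satisfied.
(11) g = -10 > -13, so we need c ≤ 5; but c = 7 > 5 — violated.

Violated: 5 and 11.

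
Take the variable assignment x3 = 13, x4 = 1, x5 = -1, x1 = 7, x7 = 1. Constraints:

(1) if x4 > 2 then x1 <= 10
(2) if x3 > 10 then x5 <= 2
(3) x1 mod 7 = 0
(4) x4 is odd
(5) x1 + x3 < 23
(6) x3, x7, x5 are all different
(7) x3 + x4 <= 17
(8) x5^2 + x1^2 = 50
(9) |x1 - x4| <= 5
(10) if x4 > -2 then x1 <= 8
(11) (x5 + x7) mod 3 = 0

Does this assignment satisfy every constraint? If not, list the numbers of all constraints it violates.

Constraint 9 does not hold.

(1) x4 = 1, not > 2; antecedent false, conditional vacuously true — OK.
(2) x3 = 13 > 10, so we need x5 ≤ 2; x5 = -1 ≤ 2 — OK.
(3) 7 mod 7 = 0 — OK.
(4) x4 = 1 is odd — OK.
(5) x1 + x3 = 7 + 13 = 20; 20 < 23 — OK.
(6) values 13, 1, -1 are pairwise distinct — OK.
(7) x3 + x4 = 13 + 1 = 14; 14 ≤ 17 — OK.
(8) x5^2 + x1^2 = (-1)^2 + 7^2 = 1 + 49 = 50 — OK.
(9) |7 - 1| = 6; 6 > 5, exceeds bound 5 — violated.
(10) x4 = 1 > -2, so we need x1 ≤ 8; x1 = 7 ≤ 8 — OK.
(11) x5 + x7 = 0; 0 mod 3 = 0 — OK.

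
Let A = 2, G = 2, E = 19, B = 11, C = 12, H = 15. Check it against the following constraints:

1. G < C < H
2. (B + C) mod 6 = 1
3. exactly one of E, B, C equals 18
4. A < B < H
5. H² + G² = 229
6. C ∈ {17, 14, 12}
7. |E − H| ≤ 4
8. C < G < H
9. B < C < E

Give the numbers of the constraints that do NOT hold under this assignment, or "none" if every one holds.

Constraints 2, 3, 8 do not hold.

1. values 2 < 12 < 15 — satisfied.
2. B + C = 23; 23 mod 6 = 5, not 1 — violated.
3. E=19, B=11, C=12; 0 of them equal 18, not exactly one — violated.
4. values 2 < 11 < 15 — satisfied.
5. H² + G² = 15² + 2² = 225 + 4 = 229 — satisfied.
6. C = 12 is in {17, 14, 12} — satisfied.
7. |19 − 15| = 4; 4 ≤ 4 — satisfied.
8. values 12, 2, 15; C = 12 is not < G = 2 — violated.
9. values 11 < 12 < 19 — satisfied.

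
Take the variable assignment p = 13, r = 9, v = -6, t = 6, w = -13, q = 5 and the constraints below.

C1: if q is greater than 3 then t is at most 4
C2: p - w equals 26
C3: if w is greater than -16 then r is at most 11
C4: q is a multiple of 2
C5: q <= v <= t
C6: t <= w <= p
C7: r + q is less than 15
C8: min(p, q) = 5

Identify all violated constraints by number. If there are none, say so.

C1: q = 5 > 3, so we need t ≤ 4; but t = 6 > 4 — violated.
C2: p - w = 13 - (-13) = 26 — satisfied.
C3: w = -13 > -16, so we need r ≤ 11; r = 9 ≤ 11 — satisfied.
C4: 5 = 2*2 + 1, so 2 does not divide 5 — violated.
C5: values 5, -6, 6; q = 5 is not <= v = -6 — violated.
C6: values 6, -13, 13; t = 6 is not <= w = -13 — violated.
C7: r + q = 9 + 5 = 14; 14 < 15 — satisfied.
C8: min(13, 5) = 5 — satisfied.

Constraints 1, 4, 5, and 6 are violated.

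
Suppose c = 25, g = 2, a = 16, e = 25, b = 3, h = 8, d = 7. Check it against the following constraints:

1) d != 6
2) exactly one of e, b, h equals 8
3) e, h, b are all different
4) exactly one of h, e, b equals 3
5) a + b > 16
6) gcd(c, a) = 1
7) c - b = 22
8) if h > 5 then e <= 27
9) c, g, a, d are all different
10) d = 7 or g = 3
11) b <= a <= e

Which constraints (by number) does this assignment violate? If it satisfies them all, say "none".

1) d = 7, and 7 ≠ 6 — OK.
2) e=25, b=3, h=8; 1 of them equals 8 — OK.
3) values 25, 8, 3 are pairwise distinct — OK.
4) h=8, e=25, b=3; 1 of them equals 3 — OK.
5) a + b = 16 + 3 = 19; 19 > 16 — OK.
6) gcd(25, 16) = 1 — OK.
7) c - b = 25 - 3 = 22 — OK.
8) h = 8 > 5, so we need e ≤ 27; e = 25 ≤ 27 — OK.
9) values 25, 2, 16, 7 are pairwise distinct — OK.
10) d = 7 = 7 (first disjunct) — OK.
11) values 3 <= 16 <= 25 — OK.

No violations.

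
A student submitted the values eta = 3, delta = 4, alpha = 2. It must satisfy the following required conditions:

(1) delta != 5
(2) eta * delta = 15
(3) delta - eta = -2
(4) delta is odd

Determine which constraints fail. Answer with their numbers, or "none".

Constraints 2, 3, 4 do not hold.

(1) delta = 4, and 4 ≠ 5 — satisfied.
(2) eta * delta = 3 * 4 = 12, not 15 — violated.
(3) delta - eta = 4 - 3 = 1, not -2 — violated.
(4) delta = 4 is even — violated.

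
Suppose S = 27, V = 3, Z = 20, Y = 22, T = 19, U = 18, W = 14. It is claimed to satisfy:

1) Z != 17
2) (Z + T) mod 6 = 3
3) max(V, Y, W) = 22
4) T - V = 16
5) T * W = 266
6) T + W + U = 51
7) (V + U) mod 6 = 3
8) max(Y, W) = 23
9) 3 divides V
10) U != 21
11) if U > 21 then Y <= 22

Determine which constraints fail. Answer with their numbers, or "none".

1) Z = 20, and 20 ≠ 17  ✔
2) Z + T = 39; 39 mod 6 = 3  ✔
3) max(3, 22, 14) = 22  ✔
4) T - V = 19 - 3 = 16  ✔
5) T * W = 19 * 14 = 266  ✔
6) T + W + U = 19 + 14 + 18 = 51  ✔
7) V + U = 21; 21 mod 6 = 3  ✔
8) max(22, 14) = 22, not 23  ✘
9) 3 / 3 = 1, so 3 divides 3  ✔
10) U = 18, and 18 ≠ 21  ✔
11) U = 18, not > 21; antecedent false, conditional vacuously true  ✔

Constraint 8 is violated.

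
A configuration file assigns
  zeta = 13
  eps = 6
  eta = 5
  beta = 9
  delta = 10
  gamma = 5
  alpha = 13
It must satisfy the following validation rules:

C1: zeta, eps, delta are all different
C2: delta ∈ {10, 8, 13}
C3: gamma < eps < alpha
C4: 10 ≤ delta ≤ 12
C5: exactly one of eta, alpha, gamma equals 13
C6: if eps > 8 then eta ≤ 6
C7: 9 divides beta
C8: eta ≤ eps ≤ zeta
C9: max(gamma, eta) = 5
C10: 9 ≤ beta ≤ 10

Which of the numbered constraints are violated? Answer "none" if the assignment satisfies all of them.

C1: values 13, 6, 10 are pairwise distinct — holds.
C2: delta = 10 is in {10, 8, 13} — holds.
C3: values 5 < 6 < 13 — holds.
C4: delta = 10 lies in [10, 12] — holds.
C5: eta=5, alpha=13, gamma=5; 1 of them equals 13 — holds.
C6: eps = 6, not > 8; antecedent false, conditional vacuously true — holds.
C7: 9 / 9 = 1, so 9 divides 9 — holds.
C8: values 5 ≤ 6 ≤ 13 — holds.
C9: max(5, 5) = 5 — holds.
C10: beta = 9 lies in [9, 10] — holds.

Yes — all constraints hold.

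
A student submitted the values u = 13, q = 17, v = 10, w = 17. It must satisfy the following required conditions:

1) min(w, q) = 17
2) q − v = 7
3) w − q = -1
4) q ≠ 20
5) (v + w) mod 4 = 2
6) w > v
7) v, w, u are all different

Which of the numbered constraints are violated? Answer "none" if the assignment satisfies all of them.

1) min(17, 17) = 17  OK
2) q − v = 17 − 10 = 7  OK
3) w − q = 17 − 17 = 0, not -1  FAIL
4) q = 17, and 17 ≠ 20  OK
5) v + w = 27; 27 mod 4 = 3, not 2  FAIL
6) w = 17, v = 10; 17 > 10  OK
7) values 10, 17, 13 are pairwise distinct  OK

Violated: 3 and 5.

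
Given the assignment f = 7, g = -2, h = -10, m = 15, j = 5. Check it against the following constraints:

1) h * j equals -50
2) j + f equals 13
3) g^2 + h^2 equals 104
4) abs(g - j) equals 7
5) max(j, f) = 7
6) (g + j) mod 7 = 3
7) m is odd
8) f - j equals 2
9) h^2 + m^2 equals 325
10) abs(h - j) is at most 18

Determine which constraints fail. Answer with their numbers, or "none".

1) h * j = -10 * 5 = -50 — holds.
2) j + f = 5 + 7 = 12, not 13 — fails.
3) g^2 + h^2 = (-2)^2 + (-10)^2 = 4 + 100 = 104 — holds.
4) abs(-2 - 5) = 7 — holds.
5) max(5, 7) = 7 — holds.
6) g + j = 3; 3 mod 7 = 3 — holds.
7) m = 15 is odd — holds.
8) f - j = 7 - 5 = 2 — holds.
9) h^2 + m^2 = (-10)^2 + 15^2 = 100 + 225 = 325 — holds.
10) abs(-10 - 5) = 15; 15 ≤ 18 — holds.

No — constraint 2 is not satisfied.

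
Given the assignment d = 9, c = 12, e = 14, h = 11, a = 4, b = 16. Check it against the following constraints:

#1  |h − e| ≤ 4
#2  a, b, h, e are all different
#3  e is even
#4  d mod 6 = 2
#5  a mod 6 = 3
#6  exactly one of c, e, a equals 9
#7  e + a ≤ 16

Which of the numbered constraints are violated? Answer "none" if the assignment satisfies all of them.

Constraints 4, 5, 6, 7 do not hold.

#1 |11 − 14| = 3; 3 ≤ 4  holds
#2 values 4, 16, 11, 14 are pairwise distinct  holds
#3 e = 14 is even  holds
#4 9 mod 6 = 3, not 2  fails
#5 4 mod 6 = 4, not 3  fails
#6 c=12, e=14, a=4; 0 of them equal 9, not exactly one  fails
#7 e + a = 14 + 4 = 18; 18 > 16, bound 16 not met  fails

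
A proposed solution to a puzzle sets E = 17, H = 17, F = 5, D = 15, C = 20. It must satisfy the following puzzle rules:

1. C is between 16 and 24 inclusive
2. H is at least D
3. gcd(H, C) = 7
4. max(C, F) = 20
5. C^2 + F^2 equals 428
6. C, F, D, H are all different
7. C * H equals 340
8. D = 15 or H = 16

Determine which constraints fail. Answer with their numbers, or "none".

Constraints 3 and 5 are violated.

1. C = 20 lies in [16, 24] — OK.
2. H = 17, D = 15; 17 ≥ 15 — OK.
3. gcd(17, 20) = 1, not 7 — violated.
4. max(20, 5) = 20 — OK.
5. C^2 + F^2 = 20^2 + 5^2 = 400 + 25 = 425, not 428 — violated.
6. values 20, 5, 15, 17 are pairwise distinct — OK.
7. C * H = 20 * 17 = 340 — OK.
8. D = 15 = 15 (first disjunct) — OK.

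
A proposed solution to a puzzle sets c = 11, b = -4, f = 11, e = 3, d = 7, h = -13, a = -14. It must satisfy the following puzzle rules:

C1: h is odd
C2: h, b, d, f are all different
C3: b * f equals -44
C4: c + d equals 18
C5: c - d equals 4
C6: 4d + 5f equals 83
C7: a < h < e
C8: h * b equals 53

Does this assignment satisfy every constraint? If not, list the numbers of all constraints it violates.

C1: h = -13 is odd — holds.
C2: values -13, -4, 7, 11 are pairwise distinct — holds.
C3: b * f = -4 * 11 = -44 — holds.
C4: c + d = 11 + 7 = 18 — holds.
C5: c - d = 11 - 7 = 4 — holds.
C6: 4d + 5f = 4(7) + 5(11) = 83 — holds.
C7: values -14 < -13 < 3 — holds.
C8: h * b = -13 * (-4) = 52, not 53 — fails.

No — constraint 8 is not satisfied.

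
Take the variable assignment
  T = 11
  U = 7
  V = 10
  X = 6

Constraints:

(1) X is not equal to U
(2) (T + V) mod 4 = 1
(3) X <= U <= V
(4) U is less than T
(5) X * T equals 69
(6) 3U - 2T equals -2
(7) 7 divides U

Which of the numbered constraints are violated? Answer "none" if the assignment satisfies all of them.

The assignment fails constraints 5 and 6.

(1) X = 6, U = 7; distinct — OK.
(2) T + V = 21; 21 mod 4 = 1 — OK.
(3) values 6 <= 7 <= 10 — OK.
(4) U = 7, T = 11; 7 < 11 — OK.
(5) X * T = 6 * 11 = 66, not 69 — violated.
(6) 3U - 2T = 3(7) - 2(11) = -1, not -2 — violated.
(7) 7 / 7 = 1, so 7 divides 7 — OK.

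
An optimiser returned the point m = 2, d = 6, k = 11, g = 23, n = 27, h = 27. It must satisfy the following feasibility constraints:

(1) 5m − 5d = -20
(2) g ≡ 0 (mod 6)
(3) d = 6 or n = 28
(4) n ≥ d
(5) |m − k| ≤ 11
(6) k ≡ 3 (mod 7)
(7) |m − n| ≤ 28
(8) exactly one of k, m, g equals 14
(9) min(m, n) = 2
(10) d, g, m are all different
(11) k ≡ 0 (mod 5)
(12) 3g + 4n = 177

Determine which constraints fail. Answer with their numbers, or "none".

(1) 5m − 5d = 5(2) − 5(6) = -20 — holds.
(2) 23 mod 6 = 5, not 0 — fails.
(3) d = 6 = 6 (first disjunct) — holds.
(4) n = 27, d = 6; 27 ≥ 6 — holds.
(5) |2 − 11| = 9; 9 ≤ 11 — holds.
(6) 11 mod 7 = 4, not 3 — fails.
(7) |2 − 27| = 25; 25 ≤ 28 — holds.
(8) k=11, m=2, g=23; 0 of them equal 14, not exactly one — fails.
(9) min(2, 27) = 2 — holds.
(10) values 6, 23, 2 are pairwise distinct — holds.
(11) 11 mod 5 = 1, not 0 — fails.
(12) 3g + 4n = 3(23) + 4(27) = 177 — holds.

No — constraints 2, 6, 8, 11 are not satisfied.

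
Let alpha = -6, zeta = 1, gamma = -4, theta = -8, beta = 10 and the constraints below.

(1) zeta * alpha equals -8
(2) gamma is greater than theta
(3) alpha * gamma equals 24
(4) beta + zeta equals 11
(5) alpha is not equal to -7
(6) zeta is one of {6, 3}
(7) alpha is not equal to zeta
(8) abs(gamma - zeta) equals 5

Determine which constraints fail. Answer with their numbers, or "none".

(1) zeta * alpha = 1 * (-6) = -6, not -8  ✗
(2) gamma = -4, theta = -8; -4 > -8  ✓
(3) alpha * gamma = -6 * (-4) = 24  ✓
(4) beta + zeta = 10 + 1 = 11  ✓
(5) alpha = -6, and -6 ≠ -7  ✓
(6) zeta = 1 is not in {6, 3}  ✗
(7) alpha = -6, zeta = 1; distinct  ✓
(8) abs(-4 - 1) = 5  ✓

Violated: 1, 6.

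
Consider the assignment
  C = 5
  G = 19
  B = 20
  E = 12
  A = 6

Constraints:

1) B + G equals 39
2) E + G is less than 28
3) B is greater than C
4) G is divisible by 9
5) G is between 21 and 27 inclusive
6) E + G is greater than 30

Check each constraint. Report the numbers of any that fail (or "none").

1) B + G = 20 + 19 = 39  holds
2) E + G = 12 + 19 = 31; 31 ≥ 28, bound 28 not met  fails
3) B = 20, C = 5; 20 > 5  holds
4) 19 = 9*2 + 1, so 9 does not divide 19  fails
5) G = 19 is outside [21, 27]  fails
6) E + G = 12 + 19 = 31; 31 > 30  holds

No — constraints 2, 4, and 5 are not satisfied.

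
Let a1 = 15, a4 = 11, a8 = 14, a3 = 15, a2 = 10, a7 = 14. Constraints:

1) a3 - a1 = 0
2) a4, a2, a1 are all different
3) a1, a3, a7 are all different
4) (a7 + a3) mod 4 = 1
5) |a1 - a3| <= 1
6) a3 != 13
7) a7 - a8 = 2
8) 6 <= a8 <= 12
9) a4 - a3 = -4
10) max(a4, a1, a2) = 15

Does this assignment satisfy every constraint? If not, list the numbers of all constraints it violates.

1) a3 - a1 = 15 - 15 = 0 — satisfied.
2) values 11, 10, 15 are pairwise distinct — satisfied.
3) a1 = a3 = 15, not all different — violated.
4) a7 + a3 = 29; 29 mod 4 = 1 — satisfied.
5) |15 - 15| = 0; 0 ≤ 1 — satisfied.
6) a3 = 15, and 15 ≠ 13 — satisfied.
7) a7 - a8 = 14 - 14 = 0, not 2 — violated.
8) a8 = 14 is outside [6, 12] — violated.
9) a4 - a3 = 11 - 15 = -4 — satisfied.
10) max(11, 15, 10) = 15 — satisfied.

The assignment fails constraints 3, 7, and 8.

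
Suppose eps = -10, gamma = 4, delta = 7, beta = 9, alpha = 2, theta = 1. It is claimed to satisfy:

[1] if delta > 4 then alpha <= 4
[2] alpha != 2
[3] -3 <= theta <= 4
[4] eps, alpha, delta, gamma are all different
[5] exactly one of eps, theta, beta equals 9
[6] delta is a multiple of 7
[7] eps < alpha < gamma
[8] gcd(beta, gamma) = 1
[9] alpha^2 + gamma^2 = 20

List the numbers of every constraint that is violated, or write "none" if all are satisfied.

[1] delta = 7 > 4, so we need alpha ≤ 4; alpha = 2 ≤ 4 — holds.
[2] alpha = 2, but 2 is required to differ — does not hold.
[3] theta = 1 lies in [-3, 4] — holds.
[4] values -10, 2, 7, 4 are pairwise distinct — holds.
[5] eps=-10, theta=1, beta=9; 1 of them equals 9 — holds.
[6] 7 / 7 = 1, so 7 divides 7 — holds.
[7] values -10 < 2 < 4 — holds.
[8] gcd(9, 4) = 1 — holds.
[9] alpha^2 + gamma^2 = 2^2 + 4^2 = 4 + 16 = 20 — holds.

The assignment fails constraint 2.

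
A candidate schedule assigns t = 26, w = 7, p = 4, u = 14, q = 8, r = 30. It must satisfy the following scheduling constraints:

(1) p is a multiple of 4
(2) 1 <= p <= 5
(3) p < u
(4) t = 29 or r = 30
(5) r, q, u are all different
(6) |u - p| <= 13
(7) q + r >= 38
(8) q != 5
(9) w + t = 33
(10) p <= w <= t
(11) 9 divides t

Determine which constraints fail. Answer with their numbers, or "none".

Violated: 11.

(1) 4 / 4 = 1, so 4 divides 4 — holds.
(2) p = 4 lies in [1, 5] — holds.
(3) p = 4, u = 14; 4 < 14 — holds.
(4) t = 26 ≠ 29, but r = 30 = 30 (second disjunct) — holds.
(5) values 30, 8, 14 are pairwise distinct — holds.
(6) |14 - 4| = 10; 10 ≤ 13 — holds.
(7) q + r = 8 + 30 = 38; 38 ≥ 38 — holds.
(8) q = 8, and 8 ≠ 5 — holds.
(9) w + t = 7 + 26 = 33 — holds.
(10) values 4 <= 7 <= 26 — holds.
(11) 26 = 9*2 + 8, so 9 does not divide 26 — fails.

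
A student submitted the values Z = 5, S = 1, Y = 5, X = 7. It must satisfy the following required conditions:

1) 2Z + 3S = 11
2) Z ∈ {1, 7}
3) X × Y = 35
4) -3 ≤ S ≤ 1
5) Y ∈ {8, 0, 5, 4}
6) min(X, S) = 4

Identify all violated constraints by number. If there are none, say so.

Violated: 1, 2, and 6.

1) 2Z + 3S = 2(5) + 3(1) = 13, not 11 — fails.
2) Z = 5 is not in {1, 7} — fails.
3) X × Y = 7 × 5 = 35 — holds.
4) S = 1 lies in [-3, 1] — holds.
5) Y = 5 is in {8, 0, 5, 4} — holds.
6) min(7, 1) = 1, not 4 — fails.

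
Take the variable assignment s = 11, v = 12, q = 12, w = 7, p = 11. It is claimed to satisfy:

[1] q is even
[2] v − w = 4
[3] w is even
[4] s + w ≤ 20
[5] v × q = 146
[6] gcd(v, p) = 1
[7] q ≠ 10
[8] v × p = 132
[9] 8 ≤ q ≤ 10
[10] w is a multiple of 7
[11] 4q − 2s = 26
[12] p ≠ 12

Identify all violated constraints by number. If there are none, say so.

Constraints 2, 3, 5, and 9 do not hold.

[1] q = 12 is even — holds.
[2] v − w = 12 − 7 = 5, not 4 — fails.
[3] w = 7 is odd — fails.
[4] s + w = 11 + 7 = 18; 18 ≤ 20 — holds.
[5] v × q = 12 × 12 = 144, not 146 — fails.
[6] gcd(12, 11) = 1 — holds.
[7] q = 12, and 12 ≠ 10 — holds.
[8] v × p = 12 × 11 = 132 — holds.
[9] q = 12 is outside [8, 10] — fails.
[10] 7 / 7 = 1, so 7 divides 7 — holds.
[11] 4q − 2s = 4(12) − 2(11) = 26 — holds.
[12] p = 11, and 11 ≠ 12 — holds.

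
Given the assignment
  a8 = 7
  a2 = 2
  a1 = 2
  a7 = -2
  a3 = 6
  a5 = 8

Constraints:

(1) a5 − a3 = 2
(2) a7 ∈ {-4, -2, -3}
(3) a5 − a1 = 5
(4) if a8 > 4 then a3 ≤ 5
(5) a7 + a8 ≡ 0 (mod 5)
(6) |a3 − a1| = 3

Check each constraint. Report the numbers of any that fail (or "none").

(1) a5 − a3 = 8 − 6 = 2 — holds.
(2) a7 = -2 is in {-4, -2, -3} — holds.
(3) a5 − a1 = 8 − 2 = 6, not 5 — fails.
(4) a8 = 7 > 4, so we need a3 ≤ 5; but a3 = 6 > 5 — fails.
(5) a7 + a8 = 5; 5 mod 5 = 0 — holds.
(6) |6 − 2| = 4, not 3 — fails.

Constraints 3, 4, and 6 do not hold.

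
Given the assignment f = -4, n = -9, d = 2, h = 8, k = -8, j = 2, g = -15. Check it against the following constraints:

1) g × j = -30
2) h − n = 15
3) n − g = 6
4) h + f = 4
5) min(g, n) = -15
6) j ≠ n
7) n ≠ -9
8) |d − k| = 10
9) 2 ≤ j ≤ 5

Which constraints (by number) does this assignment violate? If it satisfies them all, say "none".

1) g × j = -15 × 2 = -30 — satisfied.
2) h − n = 8 − (-9) = 17, not 15 — violated.
3) n − g = -9 − (-15) = 6 — satisfied.
4) h + f = 8 + (-4) = 4 — satisfied.
5) min(-15, -9) = -15 — satisfied.
6) j = 2, n = -9; distinct — satisfied.
7) n = -9, but -9 is required to differ — violated.
8) |2 − (-8)| = 10 — satisfied.
9) j = 2 lies in [2, 5] — satisfied.

Constraints 2 and 7 do not hold.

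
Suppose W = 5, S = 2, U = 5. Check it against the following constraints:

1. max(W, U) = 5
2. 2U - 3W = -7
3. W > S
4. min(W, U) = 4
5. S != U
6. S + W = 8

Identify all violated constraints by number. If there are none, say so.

Constraints 2, 4, 6 do not hold.

1. max(5, 5) = 5  yes
2. 2U - 3W = 2(5) - 3(5) = -5, not -7  no
3. W = 5, S = 2; 5 > 2  yes
4. min(5, 5) = 5, not 4  no
5. S = 2, U = 5; distinct  yes
6. S + W = 2 + 5 = 7, not 8  no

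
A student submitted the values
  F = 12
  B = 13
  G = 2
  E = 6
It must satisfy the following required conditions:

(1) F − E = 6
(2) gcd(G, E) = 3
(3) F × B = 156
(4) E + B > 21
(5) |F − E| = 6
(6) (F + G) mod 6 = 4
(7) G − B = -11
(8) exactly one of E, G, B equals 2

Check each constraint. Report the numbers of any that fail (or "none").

No — constraints 2, 4, and 6 are not satisfied.

(1) F − E = 12 − 6 = 6 — holds.
(2) gcd(2, 6) = 2, not 3 — does not hold.
(3) F × B = 12 × 13 = 156 — holds.
(4) E + B = 6 + 13 = 19; 19 ≤ 21, bound 21 not met — does not hold.
(5) |12 − 6| = 6 — holds.
(6) F + G = 14; 14 mod 6 = 2, not 4 — does not hold.
(7) G − B = 2 − 13 = -11 — holds.
(8) E=6, G=2, B=13; 1 of them equals 2 — holds.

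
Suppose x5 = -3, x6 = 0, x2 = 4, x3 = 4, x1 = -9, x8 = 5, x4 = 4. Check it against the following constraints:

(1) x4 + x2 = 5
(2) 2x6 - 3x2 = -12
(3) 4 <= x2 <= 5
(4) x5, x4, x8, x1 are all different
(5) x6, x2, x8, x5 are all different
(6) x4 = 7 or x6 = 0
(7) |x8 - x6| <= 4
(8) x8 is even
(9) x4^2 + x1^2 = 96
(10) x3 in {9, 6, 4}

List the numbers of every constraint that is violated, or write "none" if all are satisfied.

(1) x4 + x2 = 4 + 4 = 8, not 5  ✘
(2) 2x6 - 3x2 = 2(0) - 3(4) = -12  ✔
(3) x2 = 4 lies in [4, 5]  ✔
(4) values -3, 4, 5, -9 are pairwise distinct  ✔
(5) values 0, 4, 5, -3 are pairwise distinct  ✔
(6) x4 = 4 ≠ 7, but x6 = 0 = 0 (second disjunct)  ✔
(7) |5 - 0| = 5; 5 > 4, exceeds bound 4  ✘
(8) x8 = 5 is odd  ✘
(9) x4^2 + x1^2 = 4^2 + (-9)^2 = 16 + 81 = 97, not 96  ✘
(10) x3 = 4 is in {9, 6, 4}  ✔

Violated: 1, 7, 8, and 9.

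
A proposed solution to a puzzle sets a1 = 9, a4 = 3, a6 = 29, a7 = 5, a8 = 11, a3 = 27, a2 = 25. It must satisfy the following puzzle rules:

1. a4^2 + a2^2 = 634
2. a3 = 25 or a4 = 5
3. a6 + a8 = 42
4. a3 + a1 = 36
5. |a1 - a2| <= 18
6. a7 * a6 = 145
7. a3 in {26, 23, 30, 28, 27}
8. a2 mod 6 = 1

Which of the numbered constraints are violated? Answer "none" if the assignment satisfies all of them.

1. a4^2 + a2^2 = 3^2 + 25^2 = 9 + 625 = 634  holds
2. a3 = 27 ≠ 25 and a4 = 3 ≠ 5; both disjuncts false  fails
3. a6 + a8 = 29 + 11 = 40, not 42  fails
4. a3 + a1 = 27 + 9 = 36  holds
5. |9 - 25| = 16; 16 ≤ 18  holds
6. a7 * a6 = 5 * 29 = 145  holds
7. a3 = 27 is in {26, 23, 30, 28, 27}  holds
8. 25 mod 6 = 1  holds

Violated: 2 and 3.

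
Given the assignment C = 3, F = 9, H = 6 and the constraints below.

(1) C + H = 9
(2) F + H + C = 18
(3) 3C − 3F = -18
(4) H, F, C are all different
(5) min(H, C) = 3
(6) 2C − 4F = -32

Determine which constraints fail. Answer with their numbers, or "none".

The assignment fails constraint 6.

(1) C + H = 3 + 6 = 9 — OK.
(2) F + H + C = 9 + 6 + 3 = 18 — OK.
(3) 3C − 3F = 3(3) − 3(9) = -18 — OK.
(4) values 6, 9, 3 are pairwise distinct — OK.
(5) min(6, 3) = 3 — OK.
(6) 2C − 4F = 2(3) − 4(9) = -30, not -32 — violated.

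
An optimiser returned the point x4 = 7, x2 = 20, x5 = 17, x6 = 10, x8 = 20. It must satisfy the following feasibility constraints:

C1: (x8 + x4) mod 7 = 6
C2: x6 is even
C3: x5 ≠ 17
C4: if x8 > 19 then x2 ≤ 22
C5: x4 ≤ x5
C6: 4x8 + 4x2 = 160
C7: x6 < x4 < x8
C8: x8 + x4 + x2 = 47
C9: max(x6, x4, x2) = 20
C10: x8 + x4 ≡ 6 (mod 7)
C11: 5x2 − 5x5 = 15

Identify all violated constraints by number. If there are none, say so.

Violated: 3 and 7.

C1: x8 + x4 = 27; 27 mod 7 = 6 — OK.
C2: x6 = 10 is even — OK.
C3: x5 = 17, but 17 is required to differ — violated.
C4: x8 = 20 > 19, so we need x2 ≤ 22; x2 = 20 ≤ 22 — OK.
C5: x4 = 7, x5 = 17; 7 ≤ 17 — OK.
C6: 4x8 + 4x2 = 4(20) + 4(20) = 160 — OK.
C7: values 10, 7, 20; x6 = 10 is not < x4 = 7 — violated.
C8: x8 + x4 + x2 = 20 + 7 + 20 = 47 — OK.
C9: max(10, 7, 20) = 20 — OK.
C10: x8 + x4 = 27; 27 mod 7 = 6 — OK.
C11: 5x2 − 5x5 = 5(20) − 5(17) = 15 — OK.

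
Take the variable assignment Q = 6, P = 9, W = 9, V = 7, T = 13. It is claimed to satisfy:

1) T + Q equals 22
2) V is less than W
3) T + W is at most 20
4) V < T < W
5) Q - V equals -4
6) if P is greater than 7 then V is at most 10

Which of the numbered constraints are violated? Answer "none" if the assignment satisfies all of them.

1) T + Q = 13 + 6 = 19, not 22  ✘
2) V = 7, W = 9; 7 < 9  ✔
3) T + W = 13 + 9 = 22; 22 > 20, bound 20 not met  ✘
4) values 7, 13, 9; T = 13 is not < W = 9  ✘
5) Q - V = 6 - 7 = -1, not -4  ✘
6) P = 9 > 7, so we need V ≤ 10; V = 7 ≤ 10  ✔

Violated: 1, 3, 4, and 5.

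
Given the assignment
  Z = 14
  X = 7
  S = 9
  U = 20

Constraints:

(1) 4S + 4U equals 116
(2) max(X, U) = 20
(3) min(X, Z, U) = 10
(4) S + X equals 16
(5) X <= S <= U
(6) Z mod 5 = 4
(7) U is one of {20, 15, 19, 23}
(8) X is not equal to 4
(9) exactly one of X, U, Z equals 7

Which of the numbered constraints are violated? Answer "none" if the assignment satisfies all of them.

(1) 4S + 4U = 4(9) + 4(20) = 116 — holds.
(2) max(7, 20) = 20 — holds.
(3) min(7, 14, 20) = 7, not 10 — does not hold.
(4) S + X = 9 + 7 = 16 — holds.
(5) values 7 <= 9 <= 20 — holds.
(6) 14 mod 5 = 4 — holds.
(7) U = 20 is in {20, 15, 19, 23} — holds.
(8) X = 7, and 7 ≠ 4 — holds.
(9) X=7, U=20, Z=14; 1 of them equals 7 — holds.

The assignment fails constraint 3.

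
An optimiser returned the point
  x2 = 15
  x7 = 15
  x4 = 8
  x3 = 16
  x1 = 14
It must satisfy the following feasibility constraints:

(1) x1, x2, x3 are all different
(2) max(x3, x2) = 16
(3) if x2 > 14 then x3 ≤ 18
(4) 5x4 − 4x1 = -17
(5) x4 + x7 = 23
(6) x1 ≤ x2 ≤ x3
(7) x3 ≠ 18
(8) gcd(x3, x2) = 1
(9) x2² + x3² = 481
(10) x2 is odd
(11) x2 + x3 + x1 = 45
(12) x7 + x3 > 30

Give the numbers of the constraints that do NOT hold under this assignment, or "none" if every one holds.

The assignment fails constraint 4.

(1) values 14, 15, 16 are pairwise distinct — holds.
(2) max(16, 15) = 16 — holds.
(3) x2 = 15 > 14, so we need x3 ≤ 18; x3 = 16 ≤ 18 — holds.
(4) 5x4 − 4x1 = 5(8) − 4(14) = -16, not -17 — fails.
(5) x4 + x7 = 8 + 15 = 23 — holds.
(6) values 14 ≤ 15 ≤ 16 — holds.
(7) x3 = 16, and 16 ≠ 18 — holds.
(8) gcd(16, 15) = 1 — holds.
(9) x2² + x3² = 15² + 16² = 225 + 256 = 481 — holds.
(10) x2 = 15 is odd — holds.
(11) x2 + x3 + x1 = 15 + 16 + 14 = 45 — holds.
(12) x7 + x3 = 15 + 16 = 31; 31 > 30 — holds.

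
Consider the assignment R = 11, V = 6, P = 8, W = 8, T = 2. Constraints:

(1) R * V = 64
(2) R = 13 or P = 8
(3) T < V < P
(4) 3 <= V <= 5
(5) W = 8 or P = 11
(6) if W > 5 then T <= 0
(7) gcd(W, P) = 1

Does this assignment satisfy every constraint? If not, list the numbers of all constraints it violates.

(1) R * V = 11 * 6 = 66, not 64 — fails.
(2) R = 11 ≠ 13, but P = 8 = 8 (second disjunct) — holds.
(3) values 2 < 6 < 8 — holds.
(4) V = 6 is outside [3, 5] — fails.
(5) W = 8 = 8 (first disjunct) — holds.
(6) W = 8 > 5, so we need T ≤ 0; but T = 2 > 0 — fails.
(7) gcd(8, 8) = 8, not 1 — fails.

Constraints 1, 4, 6, and 7 are violated.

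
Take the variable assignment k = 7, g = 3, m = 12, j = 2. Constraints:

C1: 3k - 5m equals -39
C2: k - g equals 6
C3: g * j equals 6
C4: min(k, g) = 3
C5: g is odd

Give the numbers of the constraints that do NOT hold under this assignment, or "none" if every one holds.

C1: 3k - 5m = 3(7) - 5(12) = -39 — holds.
C2: k - g = 7 - 3 = 4, not 6 — fails.
C3: g * j = 3 * 2 = 6 — holds.
C4: min(7, 3) = 3 — holds.
C5: g = 3 is odd — holds.

Constraint 2 does not hold.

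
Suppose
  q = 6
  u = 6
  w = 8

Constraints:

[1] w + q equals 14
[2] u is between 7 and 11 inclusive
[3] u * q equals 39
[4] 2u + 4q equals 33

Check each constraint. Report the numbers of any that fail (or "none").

[1] w + q = 8 + 6 = 14 — holds.
[2] u = 6 is outside [7, 11] — fails.
[3] u * q = 6 * 6 = 36, not 39 — fails.
[4] 2u + 4q = 2(6) + 4(6) = 36, not 33 — fails.

Constraints 2, 3, 4 do not hold.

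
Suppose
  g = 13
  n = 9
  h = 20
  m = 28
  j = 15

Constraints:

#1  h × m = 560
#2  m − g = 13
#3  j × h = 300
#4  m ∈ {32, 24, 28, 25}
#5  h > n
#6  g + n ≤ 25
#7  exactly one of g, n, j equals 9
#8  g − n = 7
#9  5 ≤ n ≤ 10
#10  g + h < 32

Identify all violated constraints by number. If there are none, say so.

#1 h × m = 20 × 28 = 560  holds
#2 m − g = 28 − 13 = 15, not 13  fails
#3 j × h = 15 × 20 = 300  holds
#4 m = 28 is in {32, 24, 28, 25}  holds
#5 h = 20, n = 9; 20 > 9  holds
#6 g + n = 13 + 9 = 22; 22 ≤ 25  holds
#7 g=13, n=9, j=15; 1 of them equals 9  holds
#8 g − n = 13 − 9 = 4, not 7  fails
#9 n = 9 lies in [5, 10]  holds
#10 g + h = 13 + 20 = 33; 33 ≥ 32, bound 32 not met  fails

Constraints 2, 8, and 10 are violated.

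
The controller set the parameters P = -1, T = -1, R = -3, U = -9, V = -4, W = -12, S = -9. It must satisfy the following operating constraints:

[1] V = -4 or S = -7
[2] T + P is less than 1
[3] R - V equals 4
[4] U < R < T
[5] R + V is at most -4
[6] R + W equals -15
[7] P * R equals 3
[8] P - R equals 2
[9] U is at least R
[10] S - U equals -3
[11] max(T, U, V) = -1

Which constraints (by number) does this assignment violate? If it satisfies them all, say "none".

Violated: 3, 9, 10.

[1] V = -4 = -4 (first disjunct) — holds.
[2] T + P = -1 + (-1) = -2; -2 < 1 — holds.
[3] R - V = -3 - (-4) = 1, not 4 — fails.
[4] values -9 < -3 < -1 — holds.
[5] R + V = -3 + (-4) = -7; -7 ≤ -4 — holds.
[6] R + W = -3 + (-12) = -15 — holds.
[7] P * R = -1 * (-3) = 3 — holds.
[8] P - R = -1 - (-3) = 2 — holds.
[9] U = -9, R = -3; -9 < -3 (want ≥) — fails.
[10] S - U = -9 - (-9) = 0, not -3 — fails.
[11] max(-1, -9, -4) = -1 — holds.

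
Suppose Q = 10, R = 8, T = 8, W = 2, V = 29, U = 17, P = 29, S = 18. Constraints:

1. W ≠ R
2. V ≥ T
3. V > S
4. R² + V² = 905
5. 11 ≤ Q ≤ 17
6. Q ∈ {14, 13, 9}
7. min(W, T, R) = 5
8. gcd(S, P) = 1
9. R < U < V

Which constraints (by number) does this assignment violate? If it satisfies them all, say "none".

1. W = 2, R = 8; distinct  OK
2. V = 29, T = 8; 29 ≥ 8  OK
3. V = 29, S = 18; 29 > 18  OK
4. R² + V² = 8² + 29² = 64 + 841 = 905  OK
5. Q = 10 is outside [11, 17]  FAIL
6. Q = 10 is not in {14, 13, 9}  FAIL
7. min(2, 8, 8) = 2, not 5  FAIL
8. gcd(18, 29) = 1  OK
9. values 8 < 17 < 29  OK

Constraints 5, 6, 7 do not hold.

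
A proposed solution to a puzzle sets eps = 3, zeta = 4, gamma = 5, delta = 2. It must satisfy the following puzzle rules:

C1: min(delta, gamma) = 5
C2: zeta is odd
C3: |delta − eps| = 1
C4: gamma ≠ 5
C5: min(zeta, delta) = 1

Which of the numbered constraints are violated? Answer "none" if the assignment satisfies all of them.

Constraints 1, 2, 4, and 5 are violated.

C1: min(2, 5) = 2, not 5 — fails.
C2: zeta = 4 is even — fails.
C3: |2 − 3| = 1 — holds.
C4: gamma = 5, but 5 is required to differ — fails.
C5: min(4, 2) = 2, not 1 — fails.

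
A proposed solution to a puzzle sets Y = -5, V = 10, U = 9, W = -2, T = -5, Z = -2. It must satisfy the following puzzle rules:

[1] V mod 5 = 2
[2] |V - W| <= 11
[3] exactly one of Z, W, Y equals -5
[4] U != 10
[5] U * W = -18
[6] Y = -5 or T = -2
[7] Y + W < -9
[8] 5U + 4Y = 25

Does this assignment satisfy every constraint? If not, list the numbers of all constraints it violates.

[1] 10 mod 5 = 0, not 2 — violated.
[2] |10 - (-2)| = 12; 12 > 11, exceeds bound 11 — violated.
[3] Z=-2, W=-2, Y=-5; 1 of them equals -5 — OK.
[4] U = 9, and 9 ≠ 10 — OK.
[5] U * W = 9 * (-2) = -18 — OK.
[6] Y = -5 = -5 (first disjunct) — OK.
[7] Y + W = -5 + (-2) = -7; -7 ≥ -9, bound -9 not met — violated.
[8] 5U + 4Y = 5(9) + 4(-5) = 25 — OK.

Constraints 1, 2, and 7 do not hold.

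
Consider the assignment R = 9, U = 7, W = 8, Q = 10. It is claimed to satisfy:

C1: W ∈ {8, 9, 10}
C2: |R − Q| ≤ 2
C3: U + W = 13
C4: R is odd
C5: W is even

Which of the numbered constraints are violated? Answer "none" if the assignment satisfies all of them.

Constraint 3 is violated.

C1: W = 8 is in {8, 9, 10}  true
C2: |9 − 10| = 1; 1 ≤ 2  true
C3: U + W = 7 + 8 = 15, not 13  false
C4: R = 9 is odd  true
C5: W = 8 is even  true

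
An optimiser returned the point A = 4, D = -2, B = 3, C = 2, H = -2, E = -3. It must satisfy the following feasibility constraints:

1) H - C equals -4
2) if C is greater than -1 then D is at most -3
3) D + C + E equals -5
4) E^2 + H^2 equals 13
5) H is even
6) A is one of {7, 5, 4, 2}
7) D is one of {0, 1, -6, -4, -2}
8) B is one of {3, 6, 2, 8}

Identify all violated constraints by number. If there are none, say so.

1) H - C = -2 - 2 = -4 — holds.
2) C = 2 > -1, so we need D ≤ -3; but D = -2 > -3 — does not hold.
3) D + C + E = -2 + 2 + (-3) = -3, not -5 — does not hold.
4) E^2 + H^2 = (-3)^2 + (-2)^2 = 9 + 4 = 13 — holds.
5) H = -2 is even — holds.
6) A = 4 is in {7, 5, 4, 2} — holds.
7) D = -2 is in {0, 1, -6, -4, -2} — holds.
8) B = 3 is in {3, 6, 2, 8} — holds.

The assignment fails constraints 2 and 3.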